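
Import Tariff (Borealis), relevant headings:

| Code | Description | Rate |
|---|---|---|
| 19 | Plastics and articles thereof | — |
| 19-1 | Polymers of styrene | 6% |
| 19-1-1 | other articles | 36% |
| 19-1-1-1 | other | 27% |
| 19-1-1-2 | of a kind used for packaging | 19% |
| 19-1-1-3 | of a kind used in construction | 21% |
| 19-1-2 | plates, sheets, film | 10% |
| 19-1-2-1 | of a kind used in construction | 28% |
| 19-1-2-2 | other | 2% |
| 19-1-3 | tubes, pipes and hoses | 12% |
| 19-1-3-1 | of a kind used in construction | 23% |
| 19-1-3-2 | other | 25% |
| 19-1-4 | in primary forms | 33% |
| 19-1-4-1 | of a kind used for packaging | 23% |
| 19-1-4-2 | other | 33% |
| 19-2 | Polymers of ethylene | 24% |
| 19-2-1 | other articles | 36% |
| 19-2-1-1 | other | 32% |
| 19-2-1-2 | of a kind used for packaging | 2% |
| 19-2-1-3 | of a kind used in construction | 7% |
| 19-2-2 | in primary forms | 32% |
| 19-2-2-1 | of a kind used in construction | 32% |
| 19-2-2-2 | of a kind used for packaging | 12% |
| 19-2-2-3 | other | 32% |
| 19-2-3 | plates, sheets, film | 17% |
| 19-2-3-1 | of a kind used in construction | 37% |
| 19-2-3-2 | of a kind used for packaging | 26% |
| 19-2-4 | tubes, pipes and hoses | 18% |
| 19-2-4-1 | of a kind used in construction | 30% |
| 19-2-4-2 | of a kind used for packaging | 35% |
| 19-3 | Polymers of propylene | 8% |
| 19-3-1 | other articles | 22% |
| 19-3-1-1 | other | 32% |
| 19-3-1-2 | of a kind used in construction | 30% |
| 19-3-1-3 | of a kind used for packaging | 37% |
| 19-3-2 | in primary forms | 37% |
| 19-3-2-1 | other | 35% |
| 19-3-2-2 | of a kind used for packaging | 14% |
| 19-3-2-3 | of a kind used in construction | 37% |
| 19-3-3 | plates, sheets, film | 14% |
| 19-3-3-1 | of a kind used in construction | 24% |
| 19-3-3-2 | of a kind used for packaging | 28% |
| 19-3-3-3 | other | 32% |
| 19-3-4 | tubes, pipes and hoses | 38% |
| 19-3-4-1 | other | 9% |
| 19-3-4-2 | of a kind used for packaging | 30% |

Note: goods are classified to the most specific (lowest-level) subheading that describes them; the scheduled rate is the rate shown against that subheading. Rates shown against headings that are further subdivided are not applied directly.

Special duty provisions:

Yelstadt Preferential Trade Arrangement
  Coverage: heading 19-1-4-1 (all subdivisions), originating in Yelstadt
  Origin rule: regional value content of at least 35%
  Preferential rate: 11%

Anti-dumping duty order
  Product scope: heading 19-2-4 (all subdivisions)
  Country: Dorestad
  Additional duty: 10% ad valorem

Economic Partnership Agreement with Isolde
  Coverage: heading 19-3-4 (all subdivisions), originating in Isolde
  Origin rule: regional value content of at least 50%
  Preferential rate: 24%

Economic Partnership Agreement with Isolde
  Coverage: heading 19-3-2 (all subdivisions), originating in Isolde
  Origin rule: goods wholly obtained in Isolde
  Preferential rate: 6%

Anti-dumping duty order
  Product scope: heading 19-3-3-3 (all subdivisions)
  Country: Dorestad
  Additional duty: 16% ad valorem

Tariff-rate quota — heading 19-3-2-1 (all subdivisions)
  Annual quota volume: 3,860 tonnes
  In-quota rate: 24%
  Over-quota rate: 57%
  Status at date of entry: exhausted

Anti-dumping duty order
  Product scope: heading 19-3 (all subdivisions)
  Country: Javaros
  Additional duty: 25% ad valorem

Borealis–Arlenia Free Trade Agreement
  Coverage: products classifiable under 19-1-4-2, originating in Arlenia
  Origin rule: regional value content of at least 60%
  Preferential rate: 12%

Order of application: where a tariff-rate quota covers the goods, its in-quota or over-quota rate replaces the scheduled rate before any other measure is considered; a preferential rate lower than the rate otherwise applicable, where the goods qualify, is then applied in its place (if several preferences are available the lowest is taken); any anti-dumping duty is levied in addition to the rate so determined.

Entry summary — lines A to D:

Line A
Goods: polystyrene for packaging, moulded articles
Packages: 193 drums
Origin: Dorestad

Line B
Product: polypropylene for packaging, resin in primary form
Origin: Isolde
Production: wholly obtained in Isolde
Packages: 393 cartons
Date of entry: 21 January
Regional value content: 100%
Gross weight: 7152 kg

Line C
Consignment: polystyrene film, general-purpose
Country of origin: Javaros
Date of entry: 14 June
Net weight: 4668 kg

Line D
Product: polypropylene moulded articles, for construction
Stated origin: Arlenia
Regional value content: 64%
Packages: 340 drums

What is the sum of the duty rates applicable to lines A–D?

57%

Line A: polystyrene → 19-1; moulded articles → 19-1-1; for packaging → 19-1-1-2. Scheduled 19%. No special measure applies. → 19%.
Line B: polypropylene → 19-3; resin in primary form → 19-3-2; for packaging → 19-3-2-2. Scheduled 14%. Isolde agreement on 19-3-4: 19-3-2-2 not covered; Isolde agreement on 19-3-2: wholly obtained → 6% available; preferential 6%. → 6%.
Line C: polystyrene → 19-1; film → 19-1-2; general-purpose → 19-1-2-2. Scheduled 2%. No special measure applies. → 2%.
Line D: polypropylene → 19-3; moulded articles → 19-3-1; for construction → 19-3-1-2. Scheduled 30%. Arlenia agreement on 19-1-4-2: 19-3-1-2 not covered. → 30%.
Sum: 19% + 6% + 2% + 30% = 57%.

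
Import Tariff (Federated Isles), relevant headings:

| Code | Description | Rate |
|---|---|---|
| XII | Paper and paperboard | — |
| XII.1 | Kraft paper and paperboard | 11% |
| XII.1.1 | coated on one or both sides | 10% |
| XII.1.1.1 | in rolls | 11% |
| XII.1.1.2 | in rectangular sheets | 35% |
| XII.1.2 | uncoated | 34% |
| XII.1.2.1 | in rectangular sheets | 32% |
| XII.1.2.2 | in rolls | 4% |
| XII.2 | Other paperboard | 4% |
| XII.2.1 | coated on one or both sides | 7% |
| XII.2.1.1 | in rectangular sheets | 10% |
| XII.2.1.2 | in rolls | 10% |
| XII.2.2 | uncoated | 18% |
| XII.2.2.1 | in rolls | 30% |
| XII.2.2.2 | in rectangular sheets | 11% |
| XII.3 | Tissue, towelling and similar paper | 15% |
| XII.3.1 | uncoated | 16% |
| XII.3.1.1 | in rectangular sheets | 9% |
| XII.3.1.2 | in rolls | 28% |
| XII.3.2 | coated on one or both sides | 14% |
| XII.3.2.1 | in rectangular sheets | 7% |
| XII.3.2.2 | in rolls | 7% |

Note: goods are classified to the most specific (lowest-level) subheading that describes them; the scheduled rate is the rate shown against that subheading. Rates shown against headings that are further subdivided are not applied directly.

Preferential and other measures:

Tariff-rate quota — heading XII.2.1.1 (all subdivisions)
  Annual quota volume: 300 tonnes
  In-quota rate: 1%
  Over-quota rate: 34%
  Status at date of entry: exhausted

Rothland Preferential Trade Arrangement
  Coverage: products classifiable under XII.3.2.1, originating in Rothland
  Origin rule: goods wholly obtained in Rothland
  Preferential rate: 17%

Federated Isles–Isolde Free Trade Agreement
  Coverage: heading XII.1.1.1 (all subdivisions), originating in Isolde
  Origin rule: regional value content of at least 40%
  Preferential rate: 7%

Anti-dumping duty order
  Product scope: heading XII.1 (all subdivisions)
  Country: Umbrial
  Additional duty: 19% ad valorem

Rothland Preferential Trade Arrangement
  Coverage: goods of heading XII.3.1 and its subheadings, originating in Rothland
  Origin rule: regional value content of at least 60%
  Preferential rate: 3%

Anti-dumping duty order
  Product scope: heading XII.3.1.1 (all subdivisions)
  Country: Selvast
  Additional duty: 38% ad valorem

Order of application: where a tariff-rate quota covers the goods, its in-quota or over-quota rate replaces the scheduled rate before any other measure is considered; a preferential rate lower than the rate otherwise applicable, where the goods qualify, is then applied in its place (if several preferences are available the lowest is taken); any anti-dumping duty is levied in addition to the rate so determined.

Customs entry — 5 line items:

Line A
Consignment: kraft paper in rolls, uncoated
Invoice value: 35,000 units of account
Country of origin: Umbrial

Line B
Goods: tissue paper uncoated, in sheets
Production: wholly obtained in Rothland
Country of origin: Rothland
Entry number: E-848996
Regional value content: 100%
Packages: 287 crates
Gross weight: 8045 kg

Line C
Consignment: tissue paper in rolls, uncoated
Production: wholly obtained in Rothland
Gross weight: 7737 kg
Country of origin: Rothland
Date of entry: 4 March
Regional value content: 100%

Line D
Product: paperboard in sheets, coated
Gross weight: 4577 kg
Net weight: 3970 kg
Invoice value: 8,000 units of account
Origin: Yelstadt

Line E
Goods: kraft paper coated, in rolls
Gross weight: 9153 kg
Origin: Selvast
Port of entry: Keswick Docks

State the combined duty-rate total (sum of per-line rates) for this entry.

74%

Line A: kraft paper → XII.1; uncoated → XII.1.2; in rolls → XII.1.2.2. Scheduled 4%. anti-dumping (Umbrial, XII.1): +19%; total 4% + 19% = 23%. → 23%.
Line B: tissue paper → XII.3; uncoated → XII.3.1; in sheets → XII.3.1.1. Scheduled 9%. Rothland agreement on XII.3.2.1: XII.3.1.1 not covered; Rothland agreement on XII.3.1: RVC ≥ 60% → 3% available; preferential 3%. → 3%.
Line C: tissue paper → XII.3; uncoated → XII.3.1; in rolls → XII.3.1.2. Scheduled 28%. Rothland agreement on XII.3.2.1: XII.3.1.2 not covered; Rothland agreement on XII.3.1: RVC ≥ 60% → 3% available; preferential 3%. → 3%.
Line D: paperboard → XII.2; coated → XII.2.1; in sheets → XII.2.1.1. Scheduled 10%. quota on XII.2.1.1 exhausted → over-quota 34%. → 34%.
Line E: kraft paper → XII.1; coated → XII.1.1; in rolls → XII.1.1.1. Scheduled 11%. No special measure applies. → 11%.
Sum: 23% + 3% + 3% + 34% + 11% = 74%.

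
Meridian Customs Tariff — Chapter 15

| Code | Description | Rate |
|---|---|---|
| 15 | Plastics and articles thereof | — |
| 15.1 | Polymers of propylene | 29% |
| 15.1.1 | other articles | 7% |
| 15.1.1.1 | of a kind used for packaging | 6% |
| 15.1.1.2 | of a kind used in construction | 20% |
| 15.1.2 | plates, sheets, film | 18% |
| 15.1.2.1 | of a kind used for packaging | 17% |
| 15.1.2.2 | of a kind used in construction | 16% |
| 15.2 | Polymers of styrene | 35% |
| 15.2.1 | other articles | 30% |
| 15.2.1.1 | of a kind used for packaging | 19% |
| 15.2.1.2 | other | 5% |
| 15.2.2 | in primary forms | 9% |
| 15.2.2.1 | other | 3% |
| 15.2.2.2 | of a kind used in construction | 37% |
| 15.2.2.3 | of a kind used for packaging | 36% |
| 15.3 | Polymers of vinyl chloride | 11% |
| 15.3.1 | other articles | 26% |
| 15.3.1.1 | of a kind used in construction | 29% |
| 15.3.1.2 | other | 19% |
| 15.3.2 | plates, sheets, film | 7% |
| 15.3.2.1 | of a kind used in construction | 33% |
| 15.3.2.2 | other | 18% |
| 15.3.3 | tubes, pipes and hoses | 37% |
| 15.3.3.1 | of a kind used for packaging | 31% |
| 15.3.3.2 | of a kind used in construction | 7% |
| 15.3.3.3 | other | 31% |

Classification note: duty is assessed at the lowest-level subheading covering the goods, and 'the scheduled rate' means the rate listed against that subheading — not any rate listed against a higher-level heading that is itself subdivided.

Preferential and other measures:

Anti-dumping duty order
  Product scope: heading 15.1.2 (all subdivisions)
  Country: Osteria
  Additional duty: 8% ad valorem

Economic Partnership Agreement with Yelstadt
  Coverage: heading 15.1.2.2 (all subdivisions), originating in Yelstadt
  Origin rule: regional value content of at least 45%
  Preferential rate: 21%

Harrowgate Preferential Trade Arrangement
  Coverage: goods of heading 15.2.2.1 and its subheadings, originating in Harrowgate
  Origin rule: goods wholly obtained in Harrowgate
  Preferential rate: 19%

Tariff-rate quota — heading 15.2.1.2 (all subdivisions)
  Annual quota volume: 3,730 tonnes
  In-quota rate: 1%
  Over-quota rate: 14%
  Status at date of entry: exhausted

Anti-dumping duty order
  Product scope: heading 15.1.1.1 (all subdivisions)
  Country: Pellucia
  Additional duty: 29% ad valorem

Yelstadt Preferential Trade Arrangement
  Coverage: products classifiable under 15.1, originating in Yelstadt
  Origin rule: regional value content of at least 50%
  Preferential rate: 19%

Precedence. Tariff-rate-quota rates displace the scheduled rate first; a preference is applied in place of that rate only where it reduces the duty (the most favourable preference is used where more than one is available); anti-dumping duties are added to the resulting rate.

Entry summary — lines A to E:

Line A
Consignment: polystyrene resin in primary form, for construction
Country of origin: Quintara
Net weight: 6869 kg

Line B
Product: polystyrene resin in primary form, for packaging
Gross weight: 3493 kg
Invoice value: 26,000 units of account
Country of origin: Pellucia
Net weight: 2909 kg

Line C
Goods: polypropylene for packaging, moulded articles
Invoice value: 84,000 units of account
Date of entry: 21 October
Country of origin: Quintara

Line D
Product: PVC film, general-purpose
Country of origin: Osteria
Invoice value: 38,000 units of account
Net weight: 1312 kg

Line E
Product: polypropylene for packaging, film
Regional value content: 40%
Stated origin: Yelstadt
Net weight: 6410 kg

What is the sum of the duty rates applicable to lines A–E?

Line A: polystyrene → 15.2; resin in primary form → 15.2.2; for construction → 15.2.2.2. Scheduled 37%. No special measure applies. → 37%.
Line B: polystyrene → 15.2; resin in primary form → 15.2.2; for packaging → 15.2.2.3. Scheduled 36%. No special measure applies. → 36%.
Line C: polypropylene → 15.1; moulded articles → 15.1.1; for packaging → 15.1.1.1. Scheduled 6%. No special measure applies. → 6%.
Line D: PVC → 15.3; film → 15.3.2; general-purpose → 15.3.2.2. Scheduled 18%. No special measure applies. → 18%.
Line E: polypropylene → 15.1; film → 15.1.2; for packaging → 15.1.2.1. Scheduled 17%. Yelstadt agreement on 15.1.2.2: 15.1.2.1 not covered; Yelstadt agreement on 15.1: RVC < 50%. → 17%.
Sum: 37% + 36% + 6% + 18% + 17% = 114%.

114%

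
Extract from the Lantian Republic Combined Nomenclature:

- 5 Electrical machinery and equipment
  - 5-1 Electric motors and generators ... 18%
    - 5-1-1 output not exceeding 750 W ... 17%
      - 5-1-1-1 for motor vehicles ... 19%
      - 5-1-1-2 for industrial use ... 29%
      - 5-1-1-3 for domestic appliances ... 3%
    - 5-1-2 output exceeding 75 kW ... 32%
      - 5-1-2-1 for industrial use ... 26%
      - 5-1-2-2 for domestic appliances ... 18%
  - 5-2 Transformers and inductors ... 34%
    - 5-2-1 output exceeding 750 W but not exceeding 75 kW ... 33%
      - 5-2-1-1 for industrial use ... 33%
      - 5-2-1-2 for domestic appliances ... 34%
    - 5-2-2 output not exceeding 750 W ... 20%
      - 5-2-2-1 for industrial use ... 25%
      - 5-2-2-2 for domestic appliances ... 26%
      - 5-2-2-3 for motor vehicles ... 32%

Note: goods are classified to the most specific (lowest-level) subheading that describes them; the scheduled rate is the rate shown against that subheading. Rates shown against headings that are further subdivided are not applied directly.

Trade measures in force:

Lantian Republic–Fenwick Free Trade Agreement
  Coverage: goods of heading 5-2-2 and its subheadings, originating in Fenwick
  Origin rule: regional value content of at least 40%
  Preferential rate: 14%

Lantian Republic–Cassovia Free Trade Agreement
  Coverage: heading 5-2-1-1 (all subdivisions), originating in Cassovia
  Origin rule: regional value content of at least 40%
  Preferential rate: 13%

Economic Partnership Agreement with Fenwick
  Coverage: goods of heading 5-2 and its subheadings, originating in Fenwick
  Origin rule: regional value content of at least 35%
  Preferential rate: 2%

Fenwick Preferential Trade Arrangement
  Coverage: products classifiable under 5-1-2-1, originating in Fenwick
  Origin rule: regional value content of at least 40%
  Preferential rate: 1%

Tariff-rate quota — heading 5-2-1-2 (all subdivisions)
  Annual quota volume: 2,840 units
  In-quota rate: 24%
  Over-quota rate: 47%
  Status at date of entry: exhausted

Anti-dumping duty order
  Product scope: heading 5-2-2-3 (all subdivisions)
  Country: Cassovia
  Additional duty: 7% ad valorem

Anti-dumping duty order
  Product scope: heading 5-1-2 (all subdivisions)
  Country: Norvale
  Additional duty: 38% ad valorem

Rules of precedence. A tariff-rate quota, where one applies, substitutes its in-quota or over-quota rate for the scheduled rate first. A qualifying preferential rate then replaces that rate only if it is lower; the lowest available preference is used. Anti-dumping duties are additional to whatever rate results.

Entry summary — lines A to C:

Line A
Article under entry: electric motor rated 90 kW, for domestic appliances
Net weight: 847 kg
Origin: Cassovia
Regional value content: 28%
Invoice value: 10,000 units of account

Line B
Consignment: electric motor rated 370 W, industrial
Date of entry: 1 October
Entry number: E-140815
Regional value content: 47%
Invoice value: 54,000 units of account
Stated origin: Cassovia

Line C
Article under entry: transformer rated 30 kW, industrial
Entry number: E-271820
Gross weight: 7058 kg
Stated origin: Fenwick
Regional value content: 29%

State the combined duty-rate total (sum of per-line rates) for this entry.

80%

Line A: electric motor → 5-1; rated 90 kW → 5-1-2; for domestic appliances → 5-1-2-2. Scheduled 18%. Cassovia agreement on 5-2-1-1: 5-1-2-2 not covered. → 18%.
Line B: electric motor → 5-1; rated 370 W → 5-1-1; industrial → 5-1-1-2. Scheduled 29%. Cassovia agreement on 5-2-1-1: 5-1-1-2 not covered. → 29%.
Line C: transformer → 5-2; rated 30 kW → 5-2-1; industrial → 5-2-1-1. Scheduled 33%. Fenwick agreement on 5-2-2: 5-2-1-1 not covered; Fenwick agreement on 5-2: RVC < 35%; Fenwick agreement on 5-1-2-1: 5-2-1-1 not covered. → 33%.
Sum: 18% + 29% + 33% = 80%.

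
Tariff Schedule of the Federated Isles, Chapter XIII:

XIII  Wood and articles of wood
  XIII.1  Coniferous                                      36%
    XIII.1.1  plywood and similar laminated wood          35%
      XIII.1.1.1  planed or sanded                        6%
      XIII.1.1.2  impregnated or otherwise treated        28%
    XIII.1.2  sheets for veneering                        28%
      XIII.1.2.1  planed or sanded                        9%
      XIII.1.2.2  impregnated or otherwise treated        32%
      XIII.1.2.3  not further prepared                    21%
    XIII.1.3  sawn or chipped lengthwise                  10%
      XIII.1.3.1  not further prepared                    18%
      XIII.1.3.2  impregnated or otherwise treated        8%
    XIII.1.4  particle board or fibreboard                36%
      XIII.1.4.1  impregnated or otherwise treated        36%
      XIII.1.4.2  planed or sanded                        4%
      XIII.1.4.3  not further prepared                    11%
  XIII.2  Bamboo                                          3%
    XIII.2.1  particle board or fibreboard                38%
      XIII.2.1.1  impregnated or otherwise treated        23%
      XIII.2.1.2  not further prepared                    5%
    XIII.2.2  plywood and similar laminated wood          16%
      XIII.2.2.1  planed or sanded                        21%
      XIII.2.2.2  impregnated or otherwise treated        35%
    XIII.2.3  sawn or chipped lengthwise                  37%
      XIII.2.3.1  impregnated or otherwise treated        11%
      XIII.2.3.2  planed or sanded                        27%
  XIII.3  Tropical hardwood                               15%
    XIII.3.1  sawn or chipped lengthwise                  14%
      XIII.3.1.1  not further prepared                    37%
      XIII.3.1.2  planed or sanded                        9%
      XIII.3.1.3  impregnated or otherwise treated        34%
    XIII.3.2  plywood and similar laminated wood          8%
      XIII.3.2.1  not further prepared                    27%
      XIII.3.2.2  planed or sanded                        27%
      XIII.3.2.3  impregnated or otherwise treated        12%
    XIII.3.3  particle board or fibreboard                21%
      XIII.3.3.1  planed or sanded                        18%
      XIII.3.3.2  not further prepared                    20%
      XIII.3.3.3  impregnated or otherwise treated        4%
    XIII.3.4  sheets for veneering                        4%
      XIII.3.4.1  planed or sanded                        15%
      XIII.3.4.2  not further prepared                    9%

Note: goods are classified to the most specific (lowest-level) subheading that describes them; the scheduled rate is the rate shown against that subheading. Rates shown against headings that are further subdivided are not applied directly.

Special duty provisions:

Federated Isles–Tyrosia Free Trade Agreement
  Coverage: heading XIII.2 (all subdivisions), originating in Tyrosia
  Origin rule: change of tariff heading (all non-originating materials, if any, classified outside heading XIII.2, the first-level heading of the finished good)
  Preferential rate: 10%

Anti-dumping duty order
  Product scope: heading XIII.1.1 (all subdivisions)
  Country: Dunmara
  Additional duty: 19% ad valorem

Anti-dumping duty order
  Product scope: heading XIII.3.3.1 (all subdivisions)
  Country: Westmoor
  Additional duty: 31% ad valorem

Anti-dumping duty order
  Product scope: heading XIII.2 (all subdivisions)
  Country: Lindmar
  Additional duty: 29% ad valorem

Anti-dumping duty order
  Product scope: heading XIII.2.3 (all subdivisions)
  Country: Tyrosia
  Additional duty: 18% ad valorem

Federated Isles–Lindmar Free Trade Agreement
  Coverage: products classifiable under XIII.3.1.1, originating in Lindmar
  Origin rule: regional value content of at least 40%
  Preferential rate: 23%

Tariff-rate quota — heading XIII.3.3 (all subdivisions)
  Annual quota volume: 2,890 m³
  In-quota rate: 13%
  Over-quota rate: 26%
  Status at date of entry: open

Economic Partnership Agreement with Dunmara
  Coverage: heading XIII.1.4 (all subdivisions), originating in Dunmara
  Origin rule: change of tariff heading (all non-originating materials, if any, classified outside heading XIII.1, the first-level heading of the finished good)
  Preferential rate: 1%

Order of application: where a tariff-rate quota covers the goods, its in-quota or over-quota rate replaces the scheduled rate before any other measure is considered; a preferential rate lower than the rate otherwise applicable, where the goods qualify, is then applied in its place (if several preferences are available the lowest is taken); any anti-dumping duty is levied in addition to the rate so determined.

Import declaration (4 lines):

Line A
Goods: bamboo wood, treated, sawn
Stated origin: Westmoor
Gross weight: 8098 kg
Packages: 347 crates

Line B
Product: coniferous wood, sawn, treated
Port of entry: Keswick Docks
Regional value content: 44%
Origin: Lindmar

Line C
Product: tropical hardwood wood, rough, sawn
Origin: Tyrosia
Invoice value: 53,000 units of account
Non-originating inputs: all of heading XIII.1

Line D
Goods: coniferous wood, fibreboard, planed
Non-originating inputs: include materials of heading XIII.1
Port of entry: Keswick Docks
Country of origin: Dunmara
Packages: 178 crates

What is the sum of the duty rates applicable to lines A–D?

60%

Line A: bamboo → XIII.2; sawn → XIII.2.3; treated → XIII.2.3.1. Scheduled 11%. No special measure applies. → 11%.
Line B: coniferous → XIII.1; sawn → XIII.1.3; treated → XIII.1.3.2. Scheduled 8%. Lindmar agreement on XIII.3.1.1: XIII.1.3.2 not covered. → 8%.
Line C: tropical hardwood → XIII.3; sawn → XIII.3.1; rough → XIII.3.1.1. Scheduled 37%. Tyrosia agreement on XIII.2: XIII.3.1.1 not covered. → 37%.
Line D: coniferous → XIII.1; fibreboard → XIII.1.4; planed → XIII.1.4.2. Scheduled 4%. Dunmara agreement on XIII.1.4: CTH not met. → 4%.
Sum: 11% + 8% + 37% + 4% = 60%.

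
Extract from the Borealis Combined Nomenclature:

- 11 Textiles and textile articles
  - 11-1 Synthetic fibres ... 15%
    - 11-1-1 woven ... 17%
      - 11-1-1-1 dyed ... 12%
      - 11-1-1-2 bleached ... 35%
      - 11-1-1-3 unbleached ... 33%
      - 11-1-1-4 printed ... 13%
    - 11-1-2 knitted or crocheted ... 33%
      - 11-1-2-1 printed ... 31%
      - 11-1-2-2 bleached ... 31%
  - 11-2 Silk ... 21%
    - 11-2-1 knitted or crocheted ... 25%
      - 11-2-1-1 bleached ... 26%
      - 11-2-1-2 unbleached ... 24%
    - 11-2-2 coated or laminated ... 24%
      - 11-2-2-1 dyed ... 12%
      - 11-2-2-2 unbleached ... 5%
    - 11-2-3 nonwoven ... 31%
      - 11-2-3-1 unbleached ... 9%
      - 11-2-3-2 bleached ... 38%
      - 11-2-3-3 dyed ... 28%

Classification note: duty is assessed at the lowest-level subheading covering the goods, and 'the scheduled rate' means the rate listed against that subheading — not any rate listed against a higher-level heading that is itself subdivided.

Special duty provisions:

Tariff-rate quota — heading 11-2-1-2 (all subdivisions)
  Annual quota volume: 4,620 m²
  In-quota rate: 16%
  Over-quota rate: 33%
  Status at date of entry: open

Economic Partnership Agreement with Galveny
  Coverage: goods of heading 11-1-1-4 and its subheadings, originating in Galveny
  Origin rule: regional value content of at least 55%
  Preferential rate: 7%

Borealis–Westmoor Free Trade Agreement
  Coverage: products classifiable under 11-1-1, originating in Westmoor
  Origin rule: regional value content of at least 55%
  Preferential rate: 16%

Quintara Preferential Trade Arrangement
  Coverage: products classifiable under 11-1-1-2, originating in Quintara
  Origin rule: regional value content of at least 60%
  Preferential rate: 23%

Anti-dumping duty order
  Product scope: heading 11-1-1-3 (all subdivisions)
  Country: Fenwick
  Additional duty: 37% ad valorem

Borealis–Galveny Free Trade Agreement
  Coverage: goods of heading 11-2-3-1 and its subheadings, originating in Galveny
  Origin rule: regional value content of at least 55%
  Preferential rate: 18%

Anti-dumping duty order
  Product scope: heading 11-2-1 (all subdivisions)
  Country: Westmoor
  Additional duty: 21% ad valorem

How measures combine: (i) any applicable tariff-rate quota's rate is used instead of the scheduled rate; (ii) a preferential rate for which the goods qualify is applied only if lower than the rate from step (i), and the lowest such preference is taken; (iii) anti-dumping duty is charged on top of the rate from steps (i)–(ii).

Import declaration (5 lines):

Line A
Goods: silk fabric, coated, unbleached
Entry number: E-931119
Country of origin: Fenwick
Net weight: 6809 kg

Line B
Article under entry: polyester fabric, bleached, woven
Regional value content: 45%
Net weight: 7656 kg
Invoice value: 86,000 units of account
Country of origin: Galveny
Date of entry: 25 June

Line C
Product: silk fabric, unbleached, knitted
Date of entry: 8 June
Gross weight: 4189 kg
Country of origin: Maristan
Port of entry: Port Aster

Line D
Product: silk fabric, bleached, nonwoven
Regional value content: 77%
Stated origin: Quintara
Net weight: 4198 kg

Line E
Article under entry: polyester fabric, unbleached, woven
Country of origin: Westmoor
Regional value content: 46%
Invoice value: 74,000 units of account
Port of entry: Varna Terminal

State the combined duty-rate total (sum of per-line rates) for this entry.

Line A: silk → 11-2; coated → 11-2-2; unbleached → 11-2-2-2. Scheduled 5%. No special measure applies. → 5%.
Line B: polyester → 11-1; woven → 11-1-1; bleached → 11-1-1-2. Scheduled 35%. Galveny agreement on 11-1-1-4: 11-1-1-2 not covered; Galveny agreement on 11-2-3-1: 11-1-1-2 not covered. → 35%.
Line C: silk → 11-2; knitted → 11-2-1; unbleached → 11-2-1-2. Scheduled 24%. quota on 11-2-1-2 open → in-quota 16%. → 16%.
Line D: silk → 11-2; nonwoven → 11-2-3; bleached → 11-2-3-2. Scheduled 38%. Quintara agreement on 11-1-1-2: 11-2-3-2 not covered. → 38%.
Line E: polyester → 11-1; woven → 11-1-1; unbleached → 11-1-1-3. Scheduled 33%. Westmoor agreement on 11-1-1: RVC < 55%. → 33%.
Sum: 5% + 35% + 16% + 38% + 33% = 127%.

127%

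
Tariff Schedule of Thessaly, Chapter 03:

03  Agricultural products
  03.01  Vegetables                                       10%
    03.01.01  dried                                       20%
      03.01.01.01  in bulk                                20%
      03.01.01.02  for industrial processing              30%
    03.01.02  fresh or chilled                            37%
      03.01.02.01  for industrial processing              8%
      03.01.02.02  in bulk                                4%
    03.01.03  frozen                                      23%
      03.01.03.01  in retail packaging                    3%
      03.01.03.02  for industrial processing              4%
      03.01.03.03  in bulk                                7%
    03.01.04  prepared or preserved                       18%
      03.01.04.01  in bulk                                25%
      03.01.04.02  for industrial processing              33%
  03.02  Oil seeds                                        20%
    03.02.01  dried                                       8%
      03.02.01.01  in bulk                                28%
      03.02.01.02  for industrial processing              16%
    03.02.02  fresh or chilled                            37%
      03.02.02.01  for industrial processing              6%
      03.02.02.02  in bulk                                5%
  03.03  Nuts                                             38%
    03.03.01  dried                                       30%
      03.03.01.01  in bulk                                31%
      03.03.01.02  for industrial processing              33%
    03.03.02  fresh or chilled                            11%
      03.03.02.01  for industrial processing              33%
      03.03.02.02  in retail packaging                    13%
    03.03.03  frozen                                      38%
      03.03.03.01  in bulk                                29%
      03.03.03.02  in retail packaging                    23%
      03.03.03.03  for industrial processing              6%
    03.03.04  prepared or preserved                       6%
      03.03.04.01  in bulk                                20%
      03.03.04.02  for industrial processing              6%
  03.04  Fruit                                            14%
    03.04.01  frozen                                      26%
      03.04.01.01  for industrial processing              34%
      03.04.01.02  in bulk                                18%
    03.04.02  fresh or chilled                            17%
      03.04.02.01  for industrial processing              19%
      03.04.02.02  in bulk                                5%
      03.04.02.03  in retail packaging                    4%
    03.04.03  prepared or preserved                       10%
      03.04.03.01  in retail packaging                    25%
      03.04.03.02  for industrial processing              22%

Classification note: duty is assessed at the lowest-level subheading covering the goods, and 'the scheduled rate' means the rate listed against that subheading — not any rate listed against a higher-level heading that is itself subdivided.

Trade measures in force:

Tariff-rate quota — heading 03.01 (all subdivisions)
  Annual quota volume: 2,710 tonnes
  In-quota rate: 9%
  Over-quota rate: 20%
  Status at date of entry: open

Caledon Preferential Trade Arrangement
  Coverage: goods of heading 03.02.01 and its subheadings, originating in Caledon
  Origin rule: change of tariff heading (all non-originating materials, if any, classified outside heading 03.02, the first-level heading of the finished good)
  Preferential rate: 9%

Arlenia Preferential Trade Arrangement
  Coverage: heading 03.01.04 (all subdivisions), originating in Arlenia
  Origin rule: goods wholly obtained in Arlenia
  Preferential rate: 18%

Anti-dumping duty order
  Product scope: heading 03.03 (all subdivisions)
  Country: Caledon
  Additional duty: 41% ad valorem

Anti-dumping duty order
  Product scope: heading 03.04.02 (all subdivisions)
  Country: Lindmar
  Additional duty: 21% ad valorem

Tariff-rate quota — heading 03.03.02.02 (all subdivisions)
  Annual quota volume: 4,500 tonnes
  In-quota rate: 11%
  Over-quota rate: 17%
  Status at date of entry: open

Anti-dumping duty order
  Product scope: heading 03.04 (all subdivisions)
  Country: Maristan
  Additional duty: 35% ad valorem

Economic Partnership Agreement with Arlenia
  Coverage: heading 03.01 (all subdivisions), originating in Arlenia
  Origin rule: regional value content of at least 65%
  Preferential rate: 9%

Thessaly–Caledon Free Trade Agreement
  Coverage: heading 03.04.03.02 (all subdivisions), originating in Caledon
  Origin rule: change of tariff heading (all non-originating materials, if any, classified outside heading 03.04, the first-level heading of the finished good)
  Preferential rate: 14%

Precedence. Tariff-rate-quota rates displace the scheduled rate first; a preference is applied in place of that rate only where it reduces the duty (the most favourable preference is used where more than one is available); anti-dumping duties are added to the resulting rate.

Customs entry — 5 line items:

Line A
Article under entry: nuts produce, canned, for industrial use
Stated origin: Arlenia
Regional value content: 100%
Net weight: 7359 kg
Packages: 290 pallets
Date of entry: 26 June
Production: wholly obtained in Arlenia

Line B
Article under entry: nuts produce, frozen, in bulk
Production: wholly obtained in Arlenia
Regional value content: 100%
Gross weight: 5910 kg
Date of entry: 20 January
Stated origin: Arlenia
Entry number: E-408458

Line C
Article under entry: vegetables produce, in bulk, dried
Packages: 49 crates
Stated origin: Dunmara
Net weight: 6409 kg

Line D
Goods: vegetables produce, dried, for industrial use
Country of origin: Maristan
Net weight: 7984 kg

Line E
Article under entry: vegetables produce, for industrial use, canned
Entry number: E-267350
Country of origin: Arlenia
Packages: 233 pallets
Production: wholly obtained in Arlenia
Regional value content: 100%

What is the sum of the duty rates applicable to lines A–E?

Line A: nuts → 03.03; canned → 03.03.04; for industrial use → 03.03.04.02. Scheduled 6%. Arlenia agreement on 03.01.04: 03.03.04.02 not covered; Arlenia agreement on 03.01: 03.03.04.02 not covered. → 6%.
Line B: nuts → 03.03; frozen → 03.03.03; in bulk → 03.03.03.01. Scheduled 29%. Arlenia agreement on 03.01.04: 03.03.03.01 not covered; Arlenia agreement on 03.01: 03.03.03.01 not covered. → 29%.
Line C: vegetables → 03.01; dried → 03.01.01; in bulk → 03.01.01.01. Scheduled 20%. quota on 03.01 open → in-quota 9%. → 9%.
Line D: vegetables → 03.01; dried → 03.01.01; for industrial use → 03.01.01.02. Scheduled 30%. quota on 03.01 open → in-quota 9%. → 9%.
Line E: vegetables → 03.01; canned → 03.01.04; for industrial use → 03.01.04.02. Scheduled 33%. quota on 03.01 open → in-quota 9%; Arlenia agreement on 03.01.04: wholly obtained → 18% available; Arlenia agreement on 03.01: RVC ≥ 65% → 9% available; preference 9% not lower than 9% → no reduction. → 9%.
Sum: 6% + 29% + 9% + 9% + 9% = 62%.

62%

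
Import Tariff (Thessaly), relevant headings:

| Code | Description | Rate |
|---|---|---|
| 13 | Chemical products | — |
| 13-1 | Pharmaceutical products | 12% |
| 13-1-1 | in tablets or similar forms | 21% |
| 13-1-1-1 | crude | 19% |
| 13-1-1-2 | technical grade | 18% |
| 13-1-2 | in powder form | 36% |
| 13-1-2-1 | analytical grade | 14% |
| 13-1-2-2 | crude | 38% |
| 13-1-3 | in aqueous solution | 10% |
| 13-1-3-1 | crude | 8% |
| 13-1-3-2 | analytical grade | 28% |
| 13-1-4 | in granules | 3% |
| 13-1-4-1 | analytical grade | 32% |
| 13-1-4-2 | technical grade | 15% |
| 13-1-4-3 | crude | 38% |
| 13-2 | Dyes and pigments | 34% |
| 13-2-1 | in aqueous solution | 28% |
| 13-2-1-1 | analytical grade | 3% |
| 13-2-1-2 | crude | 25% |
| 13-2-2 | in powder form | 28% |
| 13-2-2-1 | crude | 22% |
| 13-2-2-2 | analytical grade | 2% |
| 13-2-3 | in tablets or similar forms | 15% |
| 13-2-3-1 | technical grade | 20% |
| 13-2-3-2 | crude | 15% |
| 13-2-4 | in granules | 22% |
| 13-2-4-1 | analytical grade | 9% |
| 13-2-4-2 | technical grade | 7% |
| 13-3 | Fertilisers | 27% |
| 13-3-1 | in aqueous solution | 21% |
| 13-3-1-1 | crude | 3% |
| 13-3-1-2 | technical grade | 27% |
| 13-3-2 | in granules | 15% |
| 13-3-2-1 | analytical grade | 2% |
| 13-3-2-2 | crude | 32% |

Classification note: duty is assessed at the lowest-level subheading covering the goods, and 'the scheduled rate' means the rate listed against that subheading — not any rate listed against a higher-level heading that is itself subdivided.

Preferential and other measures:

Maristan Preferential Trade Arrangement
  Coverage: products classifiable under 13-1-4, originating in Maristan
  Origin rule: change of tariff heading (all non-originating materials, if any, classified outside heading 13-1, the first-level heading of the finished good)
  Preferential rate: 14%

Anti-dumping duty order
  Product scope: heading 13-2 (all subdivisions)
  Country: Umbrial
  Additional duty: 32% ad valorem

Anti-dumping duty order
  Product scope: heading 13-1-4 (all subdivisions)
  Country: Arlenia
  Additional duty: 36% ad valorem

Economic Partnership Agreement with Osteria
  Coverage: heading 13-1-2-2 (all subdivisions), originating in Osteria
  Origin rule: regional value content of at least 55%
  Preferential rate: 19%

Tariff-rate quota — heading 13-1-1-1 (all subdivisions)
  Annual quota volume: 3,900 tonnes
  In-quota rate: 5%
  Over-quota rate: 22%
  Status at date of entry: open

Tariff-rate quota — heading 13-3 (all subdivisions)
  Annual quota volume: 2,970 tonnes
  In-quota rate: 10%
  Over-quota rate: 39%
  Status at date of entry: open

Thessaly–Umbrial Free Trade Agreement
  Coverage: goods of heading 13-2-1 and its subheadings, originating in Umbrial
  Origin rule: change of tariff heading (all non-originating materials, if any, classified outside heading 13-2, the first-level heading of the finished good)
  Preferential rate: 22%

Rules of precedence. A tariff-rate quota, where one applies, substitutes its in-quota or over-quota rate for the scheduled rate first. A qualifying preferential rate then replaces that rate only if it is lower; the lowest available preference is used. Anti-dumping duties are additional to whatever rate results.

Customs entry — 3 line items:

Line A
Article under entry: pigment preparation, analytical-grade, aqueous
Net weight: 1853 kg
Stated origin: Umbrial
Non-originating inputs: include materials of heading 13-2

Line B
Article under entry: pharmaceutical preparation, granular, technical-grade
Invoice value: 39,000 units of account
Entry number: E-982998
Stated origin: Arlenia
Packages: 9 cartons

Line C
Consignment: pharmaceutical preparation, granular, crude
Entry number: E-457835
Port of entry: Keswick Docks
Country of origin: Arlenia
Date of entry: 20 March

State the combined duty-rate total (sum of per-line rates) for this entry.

Line A: pigment → 13-2; aqueous → 13-2-1; analytical-grade → 13-2-1-1. Scheduled 3%. Umbrial agreement on 13-2-1: CTH not met; anti-dumping (Umbrial, 13-2): +32%; total 3% + 32% = 35%. → 35%.
Line B: pharmaceutical → 13-1; granular → 13-1-4; technical-grade → 13-1-4-2. Scheduled 15%. anti-dumping (Arlenia, 13-1-4): +36%; total 15% + 36% = 51%. → 51%.
Line C: pharmaceutical → 13-1; granular → 13-1-4; crude → 13-1-4-3. Scheduled 38%. anti-dumping (Arlenia, 13-1-4): +36%; total 38% + 36% = 74%. → 74%.
Sum: 35% + 51% + 74% = 160%.

160%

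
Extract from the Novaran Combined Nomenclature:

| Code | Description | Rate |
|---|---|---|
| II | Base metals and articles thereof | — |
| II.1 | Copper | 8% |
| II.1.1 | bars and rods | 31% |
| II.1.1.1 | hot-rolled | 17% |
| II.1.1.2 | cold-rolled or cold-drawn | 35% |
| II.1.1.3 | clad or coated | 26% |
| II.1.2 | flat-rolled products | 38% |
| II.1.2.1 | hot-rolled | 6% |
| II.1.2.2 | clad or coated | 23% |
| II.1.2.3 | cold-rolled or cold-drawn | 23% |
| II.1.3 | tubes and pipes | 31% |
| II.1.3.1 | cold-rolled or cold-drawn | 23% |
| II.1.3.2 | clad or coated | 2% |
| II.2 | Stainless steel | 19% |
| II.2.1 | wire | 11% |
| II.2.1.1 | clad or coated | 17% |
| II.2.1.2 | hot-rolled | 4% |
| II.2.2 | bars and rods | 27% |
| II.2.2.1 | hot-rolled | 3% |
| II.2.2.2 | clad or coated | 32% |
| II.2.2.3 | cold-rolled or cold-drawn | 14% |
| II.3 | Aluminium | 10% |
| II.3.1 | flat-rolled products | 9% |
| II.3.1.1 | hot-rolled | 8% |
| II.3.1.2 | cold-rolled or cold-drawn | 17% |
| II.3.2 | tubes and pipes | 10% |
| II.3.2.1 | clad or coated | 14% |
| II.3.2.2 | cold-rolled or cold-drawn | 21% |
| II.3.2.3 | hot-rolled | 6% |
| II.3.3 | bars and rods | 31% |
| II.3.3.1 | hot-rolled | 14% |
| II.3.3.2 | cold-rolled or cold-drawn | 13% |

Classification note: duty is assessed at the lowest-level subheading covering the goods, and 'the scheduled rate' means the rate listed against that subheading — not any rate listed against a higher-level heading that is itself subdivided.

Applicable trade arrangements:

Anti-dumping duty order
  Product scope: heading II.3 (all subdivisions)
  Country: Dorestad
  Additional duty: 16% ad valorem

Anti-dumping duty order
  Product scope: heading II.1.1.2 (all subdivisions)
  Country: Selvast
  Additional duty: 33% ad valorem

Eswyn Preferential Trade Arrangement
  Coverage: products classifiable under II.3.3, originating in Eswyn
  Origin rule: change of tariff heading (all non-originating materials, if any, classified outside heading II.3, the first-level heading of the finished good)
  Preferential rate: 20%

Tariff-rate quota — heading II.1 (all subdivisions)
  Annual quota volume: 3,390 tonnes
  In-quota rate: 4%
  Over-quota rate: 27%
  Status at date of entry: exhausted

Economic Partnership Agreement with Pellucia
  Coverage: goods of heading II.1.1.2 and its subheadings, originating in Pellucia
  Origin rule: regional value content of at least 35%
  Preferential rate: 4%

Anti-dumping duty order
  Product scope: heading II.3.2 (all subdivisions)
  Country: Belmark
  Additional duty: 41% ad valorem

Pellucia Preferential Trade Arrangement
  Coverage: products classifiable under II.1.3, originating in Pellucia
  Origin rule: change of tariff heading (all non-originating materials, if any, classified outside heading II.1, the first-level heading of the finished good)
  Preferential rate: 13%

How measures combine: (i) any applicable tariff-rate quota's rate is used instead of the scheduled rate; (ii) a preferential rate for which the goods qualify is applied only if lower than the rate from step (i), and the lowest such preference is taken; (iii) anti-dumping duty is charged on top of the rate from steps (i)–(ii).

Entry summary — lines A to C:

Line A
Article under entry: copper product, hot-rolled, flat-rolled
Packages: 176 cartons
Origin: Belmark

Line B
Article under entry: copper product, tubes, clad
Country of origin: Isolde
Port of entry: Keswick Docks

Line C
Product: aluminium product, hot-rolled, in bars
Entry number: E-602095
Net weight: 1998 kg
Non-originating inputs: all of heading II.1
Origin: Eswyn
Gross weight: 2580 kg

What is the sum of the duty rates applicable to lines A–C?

68%

Line A: copper → II.1; flat-rolled → II.1.2; hot-rolled → II.1.2.1. Scheduled 6%. quota on II.1 exhausted → over-quota 27%. → 27%.
Line B: copper → II.1; tubes → II.1.3; clad → II.1.3.2. Scheduled 2%. quota on II.1 exhausted → over-quota 27%. → 27%.
Line C: aluminium → II.3; in bars → II.3.3; hot-rolled → II.3.3.1. Scheduled 14%. Eswyn agreement on II.3.3: CTH met → 20% available; preference 20% not lower than 14% → no reduction. → 14%.
Sum: 27% + 27% + 14% = 68%.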